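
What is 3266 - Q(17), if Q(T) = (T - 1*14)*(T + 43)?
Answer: 3086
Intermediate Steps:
Q(T) = (-14 + T)*(43 + T) (Q(T) = (T - 14)*(43 + T) = (-14 + T)*(43 + T))
3266 - Q(17) = 3266 - (-602 + 17**2 + 29*17) = 3266 - (-602 + 289 + 493) = 3266 - 1*180 = 3266 - 180 = 3086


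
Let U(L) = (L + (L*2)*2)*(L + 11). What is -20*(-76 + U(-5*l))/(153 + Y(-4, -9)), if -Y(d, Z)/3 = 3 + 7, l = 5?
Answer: -11160/41 ≈ -272.20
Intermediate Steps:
Y(d, Z) = -30 (Y(d, Z) = -3*(3 + 7) = -3*10 = -30)
U(L) = 5*L*(11 + L) (U(L) = (L + (2*L)*2)*(11 + L) = (L + 4*L)*(11 + L) = (5*L)*(11 + L) = 5*L*(11 + L))
-20*(-76 + U(-5*l))/(153 + Y(-4, -9)) = -20*(-76 + 5*(-5*5)*(11 - 5*5))/(153 - 30) = -20*(-76 + 5*(-25)*(11 - 25))/123 = -20*(-76 + 5*(-25)*(-14))/123 = -20*(-76 + 1750)/123 = -33480/123 = -20*558/41 = -11160/41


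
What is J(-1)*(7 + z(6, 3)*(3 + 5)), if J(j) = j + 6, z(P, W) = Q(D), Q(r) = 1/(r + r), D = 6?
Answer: 115/3 ≈ 38.333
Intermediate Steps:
Q(r) = 1/(2*r)
z(P, W) = 1/12 (z(P, W) = (1/2)/6 = (1/2)*(1/6) = 1/12)
J(j) = 6 + j
J(-1)*(7 + z(6, 3)*(3 + 5)) = (6 - 1)*(7 + (3 + 5)/12) = 5*(7 + (1/12)*8) = 5*(7 + 2/3) = 5*(23/3) = 115/3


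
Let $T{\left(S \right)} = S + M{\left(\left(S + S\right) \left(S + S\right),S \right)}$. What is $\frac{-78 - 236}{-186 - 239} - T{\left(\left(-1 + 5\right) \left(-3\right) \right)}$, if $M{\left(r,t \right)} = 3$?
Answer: $\frac{4139}{425} \approx 9.7388$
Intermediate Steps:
$T{\left(S \right)} = 3 + S$ ($T{\left(S \right)} = S + 3 = 3 + S$)
$\frac{-78 - 236}{-186 - 239} - T{\left(\left(-1 + 5\right) \left(-3\right) \right)} = \frac{-78 - 236}{-186 - 239} - \left(3 + \left(-1 + 5\right) \left(-3\right)\right) = - \frac{314}{-425} - \left(3 + 4 \left(-3\right)\right) = \left(-314\right) \left(- \frac{1}{425}\right) - \left(3 - 12\right) = \frac{314}{425} - -9 = \frac{314}{425} + 9 = \frac{4139}{425}$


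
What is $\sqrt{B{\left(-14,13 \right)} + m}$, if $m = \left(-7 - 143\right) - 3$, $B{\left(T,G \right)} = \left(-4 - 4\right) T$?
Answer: $i \sqrt{41} \approx 6.4031 i$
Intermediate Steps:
$B{\left(T,G \right)} = - 8 T$
$m = -153$ ($m = -150 - 3 = -153$)
$\sqrt{B{\left(-14,13 \right)} + m} = \sqrt{\left(-8\right) \left(-14\right) - 153} = \sqrt{112 - 153} = \sqrt{-41} = i \sqrt{41}$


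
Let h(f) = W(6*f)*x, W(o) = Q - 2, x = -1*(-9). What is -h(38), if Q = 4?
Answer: -18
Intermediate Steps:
x = 9
W(o) = 2 (W(o) = 4 - 2 = 2)
h(f) = 18 (h(f) = 2*9 = 18)
-h(38) = -1*18 = -18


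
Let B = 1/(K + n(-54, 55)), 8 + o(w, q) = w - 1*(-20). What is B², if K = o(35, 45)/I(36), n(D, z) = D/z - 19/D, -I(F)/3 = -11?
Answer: 8820900/5564881 ≈ 1.5851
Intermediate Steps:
I(F) = 33 (I(F) = -3*(-11) = 33)
o(w, q) = 12 + w (o(w, q) = -8 + (w - 1*(-20)) = -8 + (w + 20) = -8 + (20 + w) = 12 + w)
n(D, z) = -19/D + D/z
K = 47/33 (K = (12 + 35)/33 = 47*(1/33) = 47/33 ≈ 1.4242)
B = 2970/2359 (B = 1/(47/33 + (-19/(-54) - 54/55)) = 1/(47/33 + (-19*(-1/54) - 54*1/55)) = 1/(47/33 + (19/54 - 54/55)) = 1/(47/33 - 1871/2970) = 1/(2359/2970) = 2970/2359 ≈ 1.2590)
B² = (2970/2359)² = 8820900/5564881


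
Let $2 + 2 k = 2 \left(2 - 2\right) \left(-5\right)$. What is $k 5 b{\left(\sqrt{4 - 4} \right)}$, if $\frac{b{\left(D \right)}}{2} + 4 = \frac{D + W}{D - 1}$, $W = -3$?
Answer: $10$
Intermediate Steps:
$b{\left(D \right)} = -8 + \frac{2 \left(-3 + D\right)}{-1 + D}$ ($b{\left(D \right)} = -8 + 2 \frac{D - 3}{D - 1} = -8 + 2 \frac{-3 + D}{-1 + D} = -8 + \frac{2 \left(-3 + D\right)}{-1 + D}$)
$k = -1$ ($k = -1 + \frac{2 \left(2 - 2\right) \left(-5\right)}{2} = -1 + \frac{2 \cdot 0 \left(-5\right)}{2} = -1 + \frac{2 \cdot 0}{2} = -1 + \frac{1}{2} \cdot 0 = -1 + 0 = -1$)
$k 5 b{\left(\sqrt{4 - 4} \right)} = - 5 \frac{2 \left(1 - 3 \sqrt{4 - 4}\right)}{-1 + \sqrt{4 - 4}} = - 5 \frac{2 \left(1 - 3 \sqrt{0}\right)}{-1 + \sqrt{0}} = - 5 \frac{2 \left(1 - 0\right)}{-1 + 0} = - 5 \frac{2 \left(1 + 0\right)}{-1} = - 5 \cdot 2 \left(-1\right) 1 = - 5 \left(-2\right) = \left(-1\right) \left(-10\right) = 10$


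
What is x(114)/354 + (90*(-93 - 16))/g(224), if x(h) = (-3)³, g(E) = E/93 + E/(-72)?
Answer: 40370382/2891 ≈ 13964.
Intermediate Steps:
g(E) = -7*E/2232 (g(E) = E*(1/93) + E*(-1/72) = E/93 - E/72 = -7*E/2232)
x(h) = -27
x(114)/354 + (90*(-93 - 16))/g(224) = -27/354 + (90*(-93 - 16))/((-7/2232*224)) = -27*1/354 + (90*(-109))/(-196/279) = -9/118 - 9810*(-279/196) = -9/118 + 1368495/98 = 40370382/2891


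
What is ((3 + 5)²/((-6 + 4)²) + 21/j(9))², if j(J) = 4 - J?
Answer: 3481/25 ≈ 139.24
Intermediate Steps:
((3 + 5)²/((-6 + 4)²) + 21/j(9))² = ((3 + 5)²/((-6 + 4)²) + 21/(4 - 1*9))² = (8²/((-2)²) + 21/(4 - 9))² = (64/4 + 21/(-5))² = (64*(¼) + 21*(-⅕))² = (16 - 21/5)² = (59/5)² = 3481/25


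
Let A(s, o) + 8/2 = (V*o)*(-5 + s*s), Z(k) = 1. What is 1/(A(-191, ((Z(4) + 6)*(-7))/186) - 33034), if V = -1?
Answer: -93/2178872 ≈ -4.2683e-5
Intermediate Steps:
A(s, o) = -4 - o*(-5 + s²) (A(s, o) = -4 + (-o)*(-5 + s*s) = -4 + (-o)*(-5 + s²) = -4 - o*(-5 + s²))
1/(A(-191, ((Z(4) + 6)*(-7))/186) - 33034) = 1/((-4 + 5*(((1 + 6)*(-7))/186) - 1*((1 + 6)*(-7))/186*(-191)²) - 33034) = 1/((-4 + 5*((7*(-7))*(1/186)) - 1*(7*(-7))*(1/186)*36481) - 33034) = 1/((-4 + 5*(-49*1/186) - 1*(-49*1/186)*36481) - 33034) = 1/((-4 + 5*(-49/186) - 1*(-49/186)*36481) - 33034) = 1/((-4 - 245/186 + 1787569/186) - 33034) = 1/(893290/93 - 33034) = 1/(-2178872/93) = -93/2178872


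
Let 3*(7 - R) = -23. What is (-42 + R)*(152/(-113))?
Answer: 12464/339 ≈ 36.767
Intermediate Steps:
R = 44/3 (R = 7 - ⅓*(-23) = 7 + 23/3 = 44/3 ≈ 14.667)
(-42 + R)*(152/(-113)) = (-42 + 44/3)*(152/(-113)) = -12464*(-1)/(3*113) = -82/3*(-152/113) = 12464/339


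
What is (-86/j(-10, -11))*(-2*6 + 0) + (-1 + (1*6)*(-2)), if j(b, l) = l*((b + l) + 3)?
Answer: -257/33 ≈ -7.7879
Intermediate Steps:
j(b, l) = l*(3 + b + l)
(-86/j(-10, -11))*(-2*6 + 0) + (-1 + (1*6)*(-2)) = (-86*(-1/(11*(3 - 10 - 11))))*(-2*6 + 0) + (-1 + (1*6)*(-2)) = (-86/((-11*(-18))))*(-12 + 0) + (-1 + 6*(-2)) = -86/198*(-12) + (-1 - 12) = -86*1/198*(-12) - 13 = -43/99*(-12) - 13 = 172/33 - 13 = -257/33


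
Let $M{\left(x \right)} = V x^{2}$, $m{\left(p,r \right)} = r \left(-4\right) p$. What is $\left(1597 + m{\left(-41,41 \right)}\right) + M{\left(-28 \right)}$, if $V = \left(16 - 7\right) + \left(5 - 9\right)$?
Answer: $12241$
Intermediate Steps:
$m{\left(p,r \right)} = - 4 p r$ ($m{\left(p,r \right)} = - 4 r p = - 4 p r$)
$V = 5$ ($V = 9 - 4 = 5$)
$M{\left(x \right)} = 5 x^{2}$
$\left(1597 + m{\left(-41,41 \right)}\right) + M{\left(-28 \right)} = \left(1597 - \left(-164\right) 41\right) + 5 \left(-28\right)^{2} = \left(1597 + 6724\right) + 5 \cdot 784 = 8321 + 3920 = 12241$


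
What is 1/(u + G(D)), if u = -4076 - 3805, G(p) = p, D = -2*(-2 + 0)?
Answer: -1/7877 ≈ -0.00012695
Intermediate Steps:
D = 4 (D = -2*(-2) = 4)
u = -7881
1/(u + G(D)) = 1/(-7881 + 4) = 1/(-7877) = -1/7877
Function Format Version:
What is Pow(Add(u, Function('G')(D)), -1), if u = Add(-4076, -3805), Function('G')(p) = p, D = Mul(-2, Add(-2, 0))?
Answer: Rational(-1, 7877) ≈ -0.00012695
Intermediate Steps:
D = 4 (D = Mul(-2, -2) = 4)
u = -7881
Pow(Add(u, Function('G')(D)), -1) = Pow(Add(-7881, 4), -1) = Pow(-7877, -1) = Rational(-1, 7877)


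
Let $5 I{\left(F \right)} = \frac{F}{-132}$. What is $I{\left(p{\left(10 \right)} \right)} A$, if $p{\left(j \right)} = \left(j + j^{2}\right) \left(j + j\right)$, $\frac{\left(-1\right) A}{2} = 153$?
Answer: $1020$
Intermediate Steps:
$A = -306$ ($A = \left(-2\right) 153 = -306$)
$p{\left(j \right)} = 2 j \left(j + j^{2}\right)$ ($p{\left(j \right)} = \left(j + j^{2}\right) 2 j = 2 j \left(j + j^{2}\right)$)
$I{\left(F \right)} = - \frac{F}{660}$ ($I{\left(F \right)} = \frac{F \frac{1}{-132}}{5} = \frac{F \left(- \frac{1}{132}\right)}{5} = \frac{\left(- \frac{1}{132}\right) F}{5} = - \frac{F}{660}$)
$I{\left(p{\left(10 \right)} \right)} A = - \frac{2 \cdot 10^{2} \left(1 + 10\right)}{660} \left(-306\right) = - \frac{2 \cdot 100 \cdot 11}{660} \left(-306\right) = \left(- \frac{1}{660}\right) 2200 \left(-306\right) = \left(- \frac{10}{3}\right) \left(-306\right) = 1020$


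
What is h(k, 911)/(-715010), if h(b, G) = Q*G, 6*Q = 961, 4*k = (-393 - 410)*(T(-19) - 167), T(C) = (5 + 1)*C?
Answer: -875471/4290060 ≈ -0.20407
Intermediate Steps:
T(C) = 6*C
k = 225643/4 (k = ((-393 - 410)*(6*(-19) - 167))/4 = (-803*(-114 - 167))/4 = (-803*(-281))/4 = (¼)*225643 = 225643/4 ≈ 56411.)
Q = 961/6 (Q = (⅙)*961 = 961/6 ≈ 160.17)
h(b, G) = 961*G/6
h(k, 911)/(-715010) = ((961/6)*911)/(-715010) = (875471/6)*(-1/715010) = -875471/4290060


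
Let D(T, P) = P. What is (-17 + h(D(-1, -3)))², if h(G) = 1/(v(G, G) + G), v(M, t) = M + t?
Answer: 23716/81 ≈ 292.79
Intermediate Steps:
h(G) = 1/(3*G) (h(G) = 1/((G + G) + G) = 1/(2*G + G) = 1/(3*G))
(-17 + h(D(-1, -3)))² = (-17 + (⅓)/(-3))² = (-17 + (⅓)*(-⅓))² = (-17 - ⅑)² = (-154/9)² = 23716/81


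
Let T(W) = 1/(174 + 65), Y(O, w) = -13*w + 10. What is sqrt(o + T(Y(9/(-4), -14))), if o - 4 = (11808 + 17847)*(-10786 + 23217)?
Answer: 2*sqrt(5264290052907)/239 ≈ 19200.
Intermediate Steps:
o = 368641309 (o = 4 + (11808 + 17847)*(-10786 + 23217) = 4 + 29655*12431 = 4 + 368641305 = 368641309)
Y(O, w) = 10 - 13*w
T(W) = 1/239
sqrt(o + T(Y(9/(-4), -14))) = sqrt(368641309 + 1/239) = sqrt(88105272852/239) = 2*sqrt(5264290052907)/239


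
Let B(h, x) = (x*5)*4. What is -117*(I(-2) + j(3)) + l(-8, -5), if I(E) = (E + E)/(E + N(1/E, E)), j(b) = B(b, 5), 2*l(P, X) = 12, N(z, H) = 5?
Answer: -11538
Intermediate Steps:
l(P, X) = 6 (l(P, X) = (1/2)*12 = 6)
B(h, x) = 20*x (B(h, x) = (5*x)*4 = 20*x)
j(b) = 100 (j(b) = 20*5 = 100)
I(E) = 2*E/(5 + E) (I(E) = (E + E)/(E + 5) = (2*E)/(5 + E) = 2*E/(5 + E))
-117*(I(-2) + j(3)) + l(-8, -5) = -117*(2*(-2)/(5 - 2) + 100) + 6 = -117*(2*(-2)/3 + 100) + 6 = -117*(2*(-2)*(1/3) + 100) + 6 = -117*(-4/3 + 100) + 6 = -117*296/3 + 6 = -11544 + 6 = -11538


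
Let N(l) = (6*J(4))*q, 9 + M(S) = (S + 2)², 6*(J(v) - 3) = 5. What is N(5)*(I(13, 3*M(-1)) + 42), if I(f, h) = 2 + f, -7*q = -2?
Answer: 2622/7 ≈ 374.57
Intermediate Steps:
J(v) = 23/6 (J(v) = 3 + (⅙)*5 = 3 + ⅚ = 23/6)
M(S) = -9 + (2 + S)² (M(S) = -9 + (S + 2)² = -9 + (2 + S)²)
q = 2/7 (q = -⅐*(-2) = 2/7 ≈ 0.28571)
N(l) = 46/7 (N(l) = (6*(23/6))*(2/7) = 23*(2/7) = 46/7)
N(5)*(I(13, 3*M(-1)) + 42) = 46*((2 + 13) + 42)/7 = 46*(15 + 42)/7 = (46/7)*57 = 2622/7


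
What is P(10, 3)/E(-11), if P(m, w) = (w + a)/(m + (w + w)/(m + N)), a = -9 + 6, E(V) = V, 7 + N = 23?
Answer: 0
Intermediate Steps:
N = 16 (N = -7 + 23 = 16)
a = -3
P(m, w) = (-3 + w)/(m + 2*w/(16 + m)) (P(m, w) = (w - 3)/(m + (w + w)/(m + 16)) = (-3 + w)/(m + (2*w)/(16 + m)) = (-3 + w)/(m + 2*w/(16 + m)))
P(10, 3)/E(-11) = ((-48 - 3*10 + 16*3 + 10*3)/(10² + 2*3 + 16*10))/(-11) = -(-48 - 30 + 48 + 30)/(11*(100 + 6 + 160)) = -0/(11*266) = -0/2926 = -1/11*0 = 0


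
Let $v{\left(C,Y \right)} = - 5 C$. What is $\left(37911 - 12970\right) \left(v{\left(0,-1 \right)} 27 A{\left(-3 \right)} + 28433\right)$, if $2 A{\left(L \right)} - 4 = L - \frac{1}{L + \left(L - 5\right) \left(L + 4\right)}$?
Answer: $709147453$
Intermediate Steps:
$A{\left(L \right)} = 2 + \frac{L}{2} - \frac{1}{2 \left(L + \left(-5 + L\right) \left(4 + L\right)\right)}$ ($A{\left(L \right)} = 2 + \frac{L - \frac{1}{L + \left(L - 5\right) \left(L + 4\right)}}{2} = 2 + \frac{L - \frac{1}{L + \left(-5 + L\right) \left(4 + L\right)}}{2} = 2 + \left(\frac{L}{2} - \frac{1}{2 \left(L + \left(-5 + L\right) \left(4 + L\right)\right)}\right) = 2 + \frac{L}{2} - \frac{1}{2 \left(L + \left(-5 + L\right) \left(4 + L\right)\right)}$)
$\left(37911 - 12970\right) \left(v{\left(0,-1 \right)} 27 A{\left(-3 \right)} + 28433\right) = \left(37911 - 12970\right) \left(\left(-5\right) 0 \cdot 27 \frac{-81 + \left(-3\right)^{3} - -60 + 4 \left(-3\right)^{2}}{2 \left(-20 + \left(-3\right)^{2}\right)} + 28433\right) = 24941 \left(0 \cdot 27 \frac{-81 - 27 + 60 + 4 \cdot 9}{2 \left(-20 + 9\right)} + 28433\right) = 24941 \left(0 \frac{-81 - 27 + 60 + 36}{2 \left(-11\right)} + 28433\right) = 24941 \left(0 \cdot \frac{1}{2} \left(- \frac{1}{11}\right) \left(-12\right) + 28433\right) = 24941 \left(0 \cdot \frac{6}{11} + 28433\right) = 24941 \left(0 + 28433\right) = 24941 \cdot 28433 = 709147453$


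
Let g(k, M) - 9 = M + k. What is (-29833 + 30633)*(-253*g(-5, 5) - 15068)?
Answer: -13876000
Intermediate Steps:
g(k, M) = 9 + M + k (g(k, M) = 9 + (M + k) = 9 + M + k)
(-29833 + 30633)*(-253*g(-5, 5) - 15068) = (-29833 + 30633)*(-253*(9 + 5 - 5) - 15068) = 800*(-253*9 - 15068) = 800*(-2277 - 15068) = 800*(-17345) = -13876000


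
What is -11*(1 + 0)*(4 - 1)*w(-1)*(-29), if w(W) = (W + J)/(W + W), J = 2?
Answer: -957/2 ≈ -478.50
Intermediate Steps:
w(W) = (2 + W)/(2*W) (w(W) = (W + 2)/(W + W) = (2 + W)/((2*W)) = (2 + W)*(1/(2*W)) = (2 + W)/(2*W))
-11*(1 + 0)*(4 - 1)*w(-1)*(-29) = -11*(1 + 0)*(4 - 1)*(½)*(2 - 1)/(-1)*(-29) = -11*1*3*(½)*(-1)*1*(-29) = -33*(-1)/2*(-29) = -11*(-3/2)*(-29) = (33/2)*(-29) = -957/2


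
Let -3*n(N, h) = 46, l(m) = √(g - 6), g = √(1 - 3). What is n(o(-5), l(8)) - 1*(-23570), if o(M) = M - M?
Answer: 70664/3 ≈ 23555.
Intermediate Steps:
o(M) = 0
g = I*√2 (g = √(-2) = I*√2 ≈ 1.4142*I)
l(m) = √(-6 + I*√2) (l(m) = √(I*√2 - 6) = √(-6 + I*√2))
n(N, h) = -46/3 (n(N, h) = -⅓*46 = -46/3)
n(o(-5), l(8)) - 1*(-23570) = -46/3 - 1*(-23570) = -46/3 + 23570 = 70664/3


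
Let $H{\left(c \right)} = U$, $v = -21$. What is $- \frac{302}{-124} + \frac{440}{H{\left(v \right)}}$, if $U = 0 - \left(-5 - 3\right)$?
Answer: $\frac{3561}{62} \approx 57.435$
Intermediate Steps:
$U = 8$ ($U = 0 - -8 = 0 + 8 = 8$)
$H{\left(c \right)} = 8$
$- \frac{302}{-124} + \frac{440}{H{\left(v \right)}} = - \frac{302}{-124} + \frac{440}{8} = \left(-302\right) \left(- \frac{1}{124}\right) + 440 \cdot \frac{1}{8} = \frac{151}{62} + 55 = \frac{3561}{62}$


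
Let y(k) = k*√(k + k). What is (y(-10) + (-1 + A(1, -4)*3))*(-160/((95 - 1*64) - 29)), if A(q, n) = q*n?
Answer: 1040 + 1600*I*√5 ≈ 1040.0 + 3577.7*I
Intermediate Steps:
y(k) = √2*k^(3/2) (y(k) = k*√(2*k) = k*(√2*√k) = √2*k^(3/2))
A(q, n) = n*q
(y(-10) + (-1 + A(1, -4)*3))*(-160/((95 - 1*64) - 29)) = (√2*(-10)^(3/2) + (-1 - 4*1*3))*(-160/((95 - 1*64) - 29)) = (√2*(-10*I*√10) + (-1 - 4*3))*(-160/((95 - 64) - 29)) = (-20*I*√5 + (-1 - 12))*(-160/(31 - 29)) = (-20*I*√5 - 13)*(-160/2) = (-13 - 20*I*√5)*(-160*½) = (-13 - 20*I*√5)*(-80) = 1040 + 1600*I*√5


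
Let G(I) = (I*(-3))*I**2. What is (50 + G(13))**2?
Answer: 42784681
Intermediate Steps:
G(I) = -3*I**3 (G(I) = (-3*I)*I**2 = -3*I**3)
(50 + G(13))**2 = (50 - 3*13**3)**2 = (50 - 3*2197)**2 = (50 - 6591)**2 = (-6541)**2 = 42784681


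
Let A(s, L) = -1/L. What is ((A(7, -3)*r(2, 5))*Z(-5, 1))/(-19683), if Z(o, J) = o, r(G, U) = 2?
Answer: 10/59049 ≈ 0.00016935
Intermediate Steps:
((A(7, -3)*r(2, 5))*Z(-5, 1))/(-19683) = ((-1/(-3)*2)*(-5))/(-19683) = ((-1*(-⅓)*2)*(-5))*(-1/19683) = (((⅓)*2)*(-5))*(-1/19683) = ((⅔)*(-5))*(-1/19683) = -10/3*(-1/19683) = 10/59049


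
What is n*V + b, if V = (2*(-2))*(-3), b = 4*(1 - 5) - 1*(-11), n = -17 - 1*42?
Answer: -713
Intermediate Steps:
n = -59 (n = -17 - 42 = -59)
b = -5 (b = 4*(-4) + 11 = -16 + 11 = -5)
V = 12 (V = -4*(-3) = 12)
n*V + b = -59*12 - 5 = -708 - 5 = -713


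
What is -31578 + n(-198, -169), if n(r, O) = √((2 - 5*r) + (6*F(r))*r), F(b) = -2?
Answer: -31578 + 2*√842 ≈ -31520.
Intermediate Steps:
n(r, O) = √(2 - 17*r) (n(r, O) = √((2 - 5*r) + (6*(-2))*r) = √((2 - 5*r) - 12*r) = √(2 - 17*r))
-31578 + n(-198, -169) = -31578 + √(2 - 17*(-198)) = -31578 + √(2 + 3366) = -31578 + √3368 = -31578 + 2*√842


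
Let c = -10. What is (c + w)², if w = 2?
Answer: 64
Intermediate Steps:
(c + w)² = (-10 + 2)² = (-8)² = 64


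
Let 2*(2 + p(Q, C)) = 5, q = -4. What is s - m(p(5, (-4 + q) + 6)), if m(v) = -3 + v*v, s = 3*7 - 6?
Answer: 71/4 ≈ 17.750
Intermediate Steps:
p(Q, C) = ½ (p(Q, C) = -2 + (½)*5 = -2 + 5/2 = ½)
s = 15 (s = 21 - 6 = 15)
m(v) = -3 + v²
s - m(p(5, (-4 + q) + 6)) = 15 - (-3 + (½)²) = 15 - (-3 + ¼) = 15 - 1*(-11/4) = 15 + 11/4 = 71/4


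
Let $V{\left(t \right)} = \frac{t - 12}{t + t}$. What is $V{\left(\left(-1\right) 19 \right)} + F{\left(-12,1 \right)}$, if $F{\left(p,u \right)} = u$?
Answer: $\frac{69}{38} \approx 1.8158$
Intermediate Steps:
$V{\left(t \right)} = \frac{-12 + t}{2 t}$
$V{\left(\left(-1\right) 19 \right)} + F{\left(-12,1 \right)} = \frac{-12 - 19}{2 \left(\left(-1\right) 19\right)} + 1 = \frac{-12 - 19}{2 \left(-19\right)} + 1 = \frac{1}{2} \left(- \frac{1}{19}\right) \left(-31\right) + 1 = \frac{31}{38} + 1 = \frac{69}{38}$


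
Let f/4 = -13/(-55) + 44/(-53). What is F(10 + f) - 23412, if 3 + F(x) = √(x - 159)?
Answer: -23415 + 13*I*√7611065/2915 ≈ -23415.0 + 12.303*I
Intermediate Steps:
f = -6924/2915 (f = 4*(-13/(-55) + 44/(-53)) = 4*(-13*(-1/55) + 44*(-1/53)) = 4*(13/55 - 44/53) = 4*(-1731/2915) = -6924/2915 ≈ -2.3753)
F(x) = -3 + √(-159 + x) (F(x) = -3 + √(x - 159) = -3 + √(-159 + x))
F(10 + f) - 23412 = (-3 + √(-159 + (10 - 6924/2915))) - 23412 = (-3 + √(-159 + 22226/2915)) - 23412 = (-3 + √(-441259/2915)) - 23412 = (-3 + 13*I*√7611065/2915) - 23412 = -23415 + 13*I*√7611065/2915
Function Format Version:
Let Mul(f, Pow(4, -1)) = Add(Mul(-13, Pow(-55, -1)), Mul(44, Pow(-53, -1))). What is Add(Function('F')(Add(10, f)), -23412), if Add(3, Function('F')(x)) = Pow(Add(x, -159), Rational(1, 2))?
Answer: Add(-23415, Mul(Rational(13, 2915), I, Pow(7611065, Rational(1, 2)))) ≈ Add(-23415., Mul(12.303, I))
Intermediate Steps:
f = Rational(-6924, 2915) (f = Mul(4, Add(Mul(-13, Pow(-55, -1)), Mul(44, Pow(-53, -1)))) = Mul(4, Add(Mul(-13, Rational(-1, 55)), Mul(44, Rational(-1, 53)))) = Mul(4, Add(Rational(13, 55), Rational(-44, 53))) = Mul(4, Rational(-1731, 2915)) = Rational(-6924, 2915) ≈ -2.3753)
Function('F')(x) = Add(-3, Pow(Add(-159, x), Rational(1, 2))) (Function('F')(x) = Add(-3, Pow(Add(x, -159), Rational(1, 2))) = Add(-3, Pow(Add(-159, x), Rational(1, 2))))
Add(Function('F')(Add(10, f)), -23412) = Add(Add(-3, Pow(Add(-159, Add(10, Rational(-6924, 2915))), Rational(1, 2))), -23412) = Add(Add(-3, Pow(Add(-159, Rational(22226, 2915)), Rational(1, 2))), -23412) = Add(Add(-3, Pow(Rational(-441259, 2915), Rational(1, 2))), -23412) = Add(Add(-3, Mul(Rational(13, 2915), I, Pow(7611065, Rational(1, 2)))), -23412) = Add(-23415, Mul(Rational(13, 2915), I, Pow(7611065, Rational(1, 2))))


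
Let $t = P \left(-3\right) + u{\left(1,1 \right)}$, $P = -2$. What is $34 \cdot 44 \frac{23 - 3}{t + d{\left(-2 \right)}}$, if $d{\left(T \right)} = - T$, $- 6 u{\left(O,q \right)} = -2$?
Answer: $\frac{17952}{5} \approx 3590.4$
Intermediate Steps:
$u{\left(O,q \right)} = \frac{1}{3}$ ($u{\left(O,q \right)} = \left(- \frac{1}{6}\right) \left(-2\right) = \frac{1}{3}$)
$t = \frac{19}{3}$ ($t = \left(-2\right) \left(-3\right) + \frac{1}{3} = 6 + \frac{1}{3} = \frac{19}{3} \approx 6.3333$)
$34 \cdot 44 \frac{23 - 3}{t + d{\left(-2 \right)}} = 34 \cdot 44 \frac{23 - 3}{\frac{19}{3} - -2} = 1496 \frac{20}{\frac{19}{3} + 2} = 1496 \frac{20}{\frac{25}{3}} = 1496 \cdot 20 \cdot \frac{3}{25} = 1496 \cdot \frac{12}{5} = \frac{17952}{5}$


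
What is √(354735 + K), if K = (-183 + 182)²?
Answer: 4*√22171 ≈ 595.60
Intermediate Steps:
K = 1 (K = (-1)² = 1)
√(354735 + K) = √(354735 + 1) = √354736 = 4*√22171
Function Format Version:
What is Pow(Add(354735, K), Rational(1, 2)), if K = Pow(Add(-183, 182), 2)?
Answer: Mul(4, Pow(22171, Rational(1, 2))) ≈ 595.60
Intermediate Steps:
K = 1 (K = Pow(-1, 2) = 1)
Pow(Add(354735, K), Rational(1, 2)) = Pow(Add(354735, 1), Rational(1, 2)) = Pow(354736, Rational(1, 2)) = Mul(4, Pow(22171, Rational(1, 2)))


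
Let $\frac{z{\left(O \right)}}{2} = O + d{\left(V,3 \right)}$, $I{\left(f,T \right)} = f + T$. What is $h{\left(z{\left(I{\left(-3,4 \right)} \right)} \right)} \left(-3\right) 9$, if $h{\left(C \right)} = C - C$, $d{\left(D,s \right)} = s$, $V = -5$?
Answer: $0$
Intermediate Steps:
$I{\left(f,T \right)} = T + f$
$z{\left(O \right)} = 6 + 2 O$ ($z{\left(O \right)} = 2 \left(O + 3\right) = 2 \left(3 + O\right) = 6 + 2 O$)
$h{\left(C \right)} = 0$
$h{\left(z{\left(I{\left(-3,4 \right)} \right)} \right)} \left(-3\right) 9 = 0 \left(-3\right) 9 = 0 \cdot 9 = 0$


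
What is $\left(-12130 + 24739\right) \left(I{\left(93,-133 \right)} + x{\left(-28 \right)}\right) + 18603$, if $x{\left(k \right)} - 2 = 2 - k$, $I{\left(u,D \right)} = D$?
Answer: $-1254906$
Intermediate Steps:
$x{\left(k \right)} = 4 - k$ ($x{\left(k \right)} = 2 - \left(-2 + k\right) = 4 - k$)
$\left(-12130 + 24739\right) \left(I{\left(93,-133 \right)} + x{\left(-28 \right)}\right) + 18603 = \left(-12130 + 24739\right) \left(-133 + \left(4 - -28\right)\right) + 18603 = 12609 \left(-133 + \left(4 + 28\right)\right) + 18603 = 12609 \left(-133 + 32\right) + 18603 = 12609 \left(-101\right) + 18603 = -1273509 + 18603 = -1254906$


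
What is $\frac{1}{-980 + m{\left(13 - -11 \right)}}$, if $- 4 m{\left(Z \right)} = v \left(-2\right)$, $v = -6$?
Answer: $- \frac{1}{983} \approx -0.0010173$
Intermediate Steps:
$m{\left(Z \right)} = -3$ ($m{\left(Z \right)} = - \frac{\left(-6\right) \left(-2\right)}{4} = \left(- \frac{1}{4}\right) 12 = -3$)
$\frac{1}{-980 + m{\left(13 - -11 \right)}} = \frac{1}{-980 - 3} = \frac{1}{-983} = - \frac{1}{983}$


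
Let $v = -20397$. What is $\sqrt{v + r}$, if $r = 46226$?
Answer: $\sqrt{25829} \approx 160.71$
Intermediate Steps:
$\sqrt{v + r} = \sqrt{-20397 + 46226} = \sqrt{25829}$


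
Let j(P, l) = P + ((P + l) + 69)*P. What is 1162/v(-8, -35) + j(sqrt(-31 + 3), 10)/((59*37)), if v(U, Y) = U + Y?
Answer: -2537850/93869 + 160*I*sqrt(7)/2183 ≈ -27.036 + 0.19392*I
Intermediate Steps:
j(P, l) = P + P*(69 + P + l) (j(P, l) = P + (69 + P + l)*P = P + P*(69 + P + l))
1162/v(-8, -35) + j(sqrt(-31 + 3), 10)/((59*37)) = 1162/(-8 - 35) + (sqrt(-31 + 3)*(70 + sqrt(-31 + 3) + 10))/((59*37)) = 1162/(-43) + (sqrt(-28)*(70 + sqrt(-28) + 10))/2183 = 1162*(-1/43) + ((2*I*sqrt(7))*(70 + 2*I*sqrt(7) + 10))*(1/2183) = -1162/43 + ((2*I*sqrt(7))*(80 + 2*I*sqrt(7)))*(1/2183) = -1162/43 + (2*I*sqrt(7)*(80 + 2*I*sqrt(7)))*(1/2183) = -1162/43 + 2*I*sqrt(7)*(80 + 2*I*sqrt(7))/2183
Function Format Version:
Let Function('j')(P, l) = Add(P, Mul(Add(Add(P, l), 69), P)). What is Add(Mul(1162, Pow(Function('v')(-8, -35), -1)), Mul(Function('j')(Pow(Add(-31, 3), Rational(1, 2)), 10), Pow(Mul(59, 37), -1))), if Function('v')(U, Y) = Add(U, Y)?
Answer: Add(Rational(-2537850, 93869), Mul(Rational(160, 2183), I, Pow(7, Rational(1, 2)))) ≈ Add(-27.036, Mul(0.19392, I))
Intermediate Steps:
Function('j')(P, l) = Add(P, Mul(P, Add(69, P, l))) (Function('j')(P, l) = Add(P, Mul(Add(69, P, l), P)) = Add(P, Mul(P, Add(69, P, l))))
Add(Mul(1162, Pow(Function('v')(-8, -35), -1)), Mul(Function('j')(Pow(Add(-31, 3), Rational(1, 2)), 10), Pow(Mul(59, 37), -1))) = Add(Mul(1162, Pow(Add(-8, -35), -1)), Mul(Mul(Pow(Add(-31, 3), Rational(1, 2)), Add(70, Pow(Add(-31, 3), Rational(1, 2)), 10)), Pow(Mul(59, 37), -1))) = Add(Mul(1162, Pow(-43, -1)), Mul(Mul(Pow(-28, Rational(1, 2)), Add(70, Pow(-28, Rational(1, 2)), 10)), Pow(2183, -1))) = Add(Mul(1162, Rational(-1, 43)), Mul(Mul(Mul(2, I, Pow(7, Rational(1, 2))), Add(70, Mul(2, I, Pow(7, Rational(1, 2))), 10)), Rational(1, 2183))) = Add(Rational(-1162, 43), Mul(Mul(Mul(2, I, Pow(7, Rational(1, 2))), Add(80, Mul(2, I, Pow(7, Rational(1, 2))))), Rational(1, 2183))) = Add(Rational(-1162, 43), Mul(Mul(2, I, Pow(7, Rational(1, 2)), Add(80, Mul(2, I, Pow(7, Rational(1, 2))))), Rational(1, 2183))) = Add(Rational(-1162, 43), Mul(Rational(2, 2183), I, Pow(7, Rational(1, 2)), Add(80, Mul(2, I, Pow(7, Rational(1, 2))))))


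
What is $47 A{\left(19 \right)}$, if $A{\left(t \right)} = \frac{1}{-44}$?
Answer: $- \frac{47}{44} \approx -1.0682$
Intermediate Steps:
$A{\left(t \right)} = - \frac{1}{44}$
$47 A{\left(19 \right)} = 47 \left(- \frac{1}{44}\right) = - \frac{47}{44}$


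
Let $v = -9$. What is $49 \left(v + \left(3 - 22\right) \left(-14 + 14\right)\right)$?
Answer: $-441$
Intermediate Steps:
$49 \left(v + \left(3 - 22\right) \left(-14 + 14\right)\right) = 49 \left(-9 + \left(3 - 22\right) \left(-14 + 14\right)\right) = 49 \left(-9 - 0\right) = 49 \left(-9 + 0\right) = 49 \left(-9\right) = -441$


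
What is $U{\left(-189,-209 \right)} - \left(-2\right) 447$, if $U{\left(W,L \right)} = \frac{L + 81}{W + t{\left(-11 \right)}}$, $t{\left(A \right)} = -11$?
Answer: $\frac{22366}{25} \approx 894.64$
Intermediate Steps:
$U{\left(W,L \right)} = \frac{81 + L}{-11 + W}$ ($U{\left(W,L \right)} = \frac{L + 81}{W - 11} = \frac{81 + L}{-11 + W}$)
$U{\left(-189,-209 \right)} - \left(-2\right) 447 = \frac{81 - 209}{-11 - 189} - \left(-2\right) 447 = \frac{1}{-200} \left(-128\right) - -894 = \left(- \frac{1}{200}\right) \left(-128\right) + 894 = \frac{16}{25} + 894 = \frac{22366}{25}$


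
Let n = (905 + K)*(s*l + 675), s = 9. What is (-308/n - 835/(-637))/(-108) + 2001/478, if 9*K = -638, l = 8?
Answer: 4751401660813/1138316648196 ≈ 4.1741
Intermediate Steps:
K = -638/9 (K = (⅑)*(-638) = -638/9 ≈ -70.889)
n = 623081 (n = (905 - 638/9)*(9*8 + 675) = 7507*(72 + 675)/9 = (7507/9)*747 = 623081)
(-308/n - 835/(-637))/(-108) + 2001/478 = (-308/623081 - 835/(-637))/(-108) + 2001/478 = (-308*1/623081 - 835*(-1/637))*(-1/108) + 2001*(1/478) = (-308/623081 + 835/637)*(-1/108) + 2001/478 = (520076439/396902597)*(-1/108) + 2001/478 = -57786271/4762831164 + 2001/478 = 4751401660813/1138316648196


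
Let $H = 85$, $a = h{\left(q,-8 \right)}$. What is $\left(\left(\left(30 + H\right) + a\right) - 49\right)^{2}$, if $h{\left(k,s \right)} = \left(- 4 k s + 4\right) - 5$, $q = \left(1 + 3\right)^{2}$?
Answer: $332929$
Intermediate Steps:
$q = 16$ ($q = 4^{2} = 16$)
$h{\left(k,s \right)} = -1 - 4 k s$ ($h{\left(k,s \right)} = \left(- 4 k s + 4\right) - 5 = \left(4 - 4 k s\right) - 5 = -1 - 4 k s$)
$a = 511$ ($a = -1 - 64 \left(-8\right) = -1 + 512 = 511$)
$\left(\left(\left(30 + H\right) + a\right) - 49\right)^{2} = \left(\left(\left(30 + 85\right) + 511\right) - 49\right)^{2} = \left(\left(115 + 511\right) - 49\right)^{2} = \left(626 - 49\right)^{2} = 577^{2} = 332929$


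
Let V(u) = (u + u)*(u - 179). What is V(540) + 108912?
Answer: 498792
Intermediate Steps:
V(u) = 2*u*(-179 + u) (V(u) = (2*u)*(-179 + u) = 2*u*(-179 + u))
V(540) + 108912 = 2*540*(-179 + 540) + 108912 = 2*540*361 + 108912 = 389880 + 108912 = 498792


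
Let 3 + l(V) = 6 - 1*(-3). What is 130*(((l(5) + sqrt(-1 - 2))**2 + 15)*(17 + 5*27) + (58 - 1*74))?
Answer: 946400 + 237120*I*sqrt(3) ≈ 9.464e+5 + 4.107e+5*I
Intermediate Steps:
l(V) = 6 (l(V) = -3 + (6 - 1*(-3)) = -3 + (6 + 3) = -3 + 9 = 6)
130*(((l(5) + sqrt(-1 - 2))**2 + 15)*(17 + 5*27) + (58 - 1*74)) = 130*(((6 + sqrt(-1 - 2))**2 + 15)*(17 + 5*27) + (58 - 1*74)) = 130*(((6 + sqrt(-3))**2 + 15)*(17 + 135) + (58 - 74)) = 130*(((6 + I*sqrt(3))**2 + 15)*152 - 16) = 130*((15 + (6 + I*sqrt(3))**2)*152 - 16) = 130*((2280 + 152*(6 + I*sqrt(3))**2) - 16) = 130*(2264 + 152*(6 + I*sqrt(3))**2) = 294320 + 19760*(6 + I*sqrt(3))**2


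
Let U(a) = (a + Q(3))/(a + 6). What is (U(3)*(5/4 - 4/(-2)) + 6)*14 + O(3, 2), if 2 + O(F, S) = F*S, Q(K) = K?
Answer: 355/3 ≈ 118.33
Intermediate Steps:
U(a) = (3 + a)/(6 + a) (U(a) = (a + 3)/(a + 6) = (3 + a)/(6 + a))
O(F, S) = -2 + F*S
(U(3)*(5/4 - 4/(-2)) + 6)*14 + O(3, 2) = (((3 + 3)/(6 + 3))*(5/4 - 4/(-2)) + 6)*14 + (-2 + 3*2) = ((6/9)*(5*(¼) - 4*(-½)) + 6)*14 + (-2 + 6) = (((⅑)*6)*(5/4 + 2) + 6)*14 + 4 = ((⅔)*(13/4) + 6)*14 + 4 = (13/6 + 6)*14 + 4 = (49/6)*14 + 4 = 343/3 + 4 = 355/3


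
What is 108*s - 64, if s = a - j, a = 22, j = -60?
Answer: 8792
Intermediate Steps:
s = 82 (s = 22 - 1*(-60) = 22 + 60 = 82)
108*s - 64 = 108*82 - 64 = 8856 - 64 = 8792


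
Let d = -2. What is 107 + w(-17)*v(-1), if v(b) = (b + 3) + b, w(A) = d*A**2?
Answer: -471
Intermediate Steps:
w(A) = -2*A**2
v(b) = 3 + 2*b (v(b) = (3 + b) + b = 3 + 2*b)
107 + w(-17)*v(-1) = 107 + (-2*(-17)**2)*(3 + 2*(-1)) = 107 + (-2*289)*(3 - 2) = 107 - 578*1 = 107 - 578 = -471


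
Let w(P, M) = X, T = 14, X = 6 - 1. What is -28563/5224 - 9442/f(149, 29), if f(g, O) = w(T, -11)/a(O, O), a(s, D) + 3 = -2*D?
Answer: 3008682673/26120 ≈ 1.1519e+5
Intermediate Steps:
X = 5
a(s, D) = -3 - 2*D
w(P, M) = 5
f(g, O) = 5/(-3 - 2*O)
-28563/5224 - 9442/f(149, 29) = -28563/5224 - 9442/((-5/(3 + 2*29))) = -28563*1/5224 - 9442/((-5/(3 + 58))) = -28563/5224 - 9442/((-5/61)) = -28563/5224 - 9442/((-5*1/61)) = -28563/5224 - 9442/(-5/61) = -28563/5224 - 9442*(-61/5) = -28563/5224 + 575962/5 = 3008682673/26120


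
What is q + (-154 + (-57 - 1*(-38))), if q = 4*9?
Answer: -137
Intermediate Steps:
q = 36
q + (-154 + (-57 - 1*(-38))) = 36 + (-154 + (-57 - 1*(-38))) = 36 + (-154 + (-57 + 38)) = 36 + (-154 - 19) = 36 - 173 = -137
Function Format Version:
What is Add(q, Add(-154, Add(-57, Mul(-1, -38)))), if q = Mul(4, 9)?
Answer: -137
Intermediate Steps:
q = 36
Add(q, Add(-154, Add(-57, Mul(-1, -38)))) = Add(36, Add(-154, Add(-57, Mul(-1, -38)))) = Add(36, Add(-154, Add(-57, 38))) = Add(36, Add(-154, -19)) = Add(36, -173) = -137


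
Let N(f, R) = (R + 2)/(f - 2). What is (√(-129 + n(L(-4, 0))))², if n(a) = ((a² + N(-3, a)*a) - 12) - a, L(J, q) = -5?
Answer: -114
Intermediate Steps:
N(f, R) = (2 + R)/(-2 + f)
n(a) = -12 + a² - a + a*(-⅖ - a/5) (n(a) = ((a² + ((2 + a)/(-2 - 3))*a) - 12) - a = ((a² + ((2 + a)/(-5))*a) - 12) - a = ((a² + (-(2 + a)/5)*a) - 12) - a = ((a² + (-⅖ - a/5)*a) - 12) - a = ((a² + a*(-⅖ - a/5)) - 12) - a = (-12 + a² + a*(-⅖ - a/5)) - a = -12 + a² - a + a*(-⅖ - a/5))
(√(-129 + n(L(-4, 0))))² = (√(-129 + (-12 - 7/5*(-5) + (⅘)*(-5)²)))² = (√(-129 + (-12 + 7 + (⅘)*25)))² = (√(-129 + (-12 + 7 + 20)))² = (√(-129 + 15))² = (√(-114))² = (I*√114)² = -114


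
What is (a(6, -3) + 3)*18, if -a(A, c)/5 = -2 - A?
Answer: 774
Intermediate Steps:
a(A, c) = 10 + 5*A (a(A, c) = -5*(-2 - A) = 10 + 5*A)
(a(6, -3) + 3)*18 = ((10 + 5*6) + 3)*18 = ((10 + 30) + 3)*18 = (40 + 3)*18 = 43*18 = 774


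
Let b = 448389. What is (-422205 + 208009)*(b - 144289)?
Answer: -65137003600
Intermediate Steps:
(-422205 + 208009)*(b - 144289) = (-422205 + 208009)*(448389 - 144289) = -214196*304100 = -65137003600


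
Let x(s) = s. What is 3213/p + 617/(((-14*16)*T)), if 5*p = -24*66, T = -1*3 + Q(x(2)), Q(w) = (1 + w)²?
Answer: -156727/14784 ≈ -10.601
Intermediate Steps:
T = 6 (T = -1*3 + (1 + 2)² = -3 + 3² = -3 + 9 = 6)
p = -1584/5 (p = (-24*66)/5 = (⅕)*(-1584) = -1584/5 ≈ -316.80)
3213/p + 617/(((-14*16)*T)) = 3213/(-1584/5) + 617/((-14*16*6)) = 3213*(-5/1584) + 617/((-224*6)) = -1785/176 + 617/(-1344) = -1785/176 + 617*(-1/1344) = -1785/176 - 617/1344 = -156727/14784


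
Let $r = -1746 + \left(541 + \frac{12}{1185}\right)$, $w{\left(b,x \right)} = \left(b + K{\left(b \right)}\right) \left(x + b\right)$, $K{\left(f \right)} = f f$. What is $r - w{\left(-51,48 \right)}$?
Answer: $\frac{2545779}{395} \approx 6445.0$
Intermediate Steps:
$K{\left(f \right)} = f^{2}$
$w{\left(b,x \right)} = \left(b + x\right) \left(b + b^{2}\right)$ ($w{\left(b,x \right)} = \left(b + b^{2}\right) \left(x + b\right) = \left(b + b^{2}\right) \left(b + x\right) = \left(b + x\right) \left(b + b^{2}\right)$)
$r = - \frac{475971}{395}$ ($r = -1746 + \left(541 + 12 \cdot \frac{1}{1185}\right) = -1746 + \left(541 + \frac{4}{395}\right) = -1746 + \frac{213699}{395} = - \frac{475971}{395} \approx -1205.0$)
$r - w{\left(-51,48 \right)} = - \frac{475971}{395} - - 51 \left(-51 + 48 + \left(-51\right)^{2} - 2448\right) = - \frac{475971}{395} - - 51 \left(-51 + 48 + 2601 - 2448\right) = - \frac{475971}{395} - \left(-51\right) 150 = - \frac{475971}{395} - -7650 = - \frac{475971}{395} + 7650 = \frac{2545779}{395}$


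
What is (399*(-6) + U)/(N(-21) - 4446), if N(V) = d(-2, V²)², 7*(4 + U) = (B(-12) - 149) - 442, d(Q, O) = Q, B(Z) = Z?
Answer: 17389/31094 ≈ 0.55924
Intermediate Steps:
U = -631/7 (U = -4 + ((-12 - 149) - 442)/7 = -4 + (-161 - 442)/7 = -4 + (⅐)*(-603) = -4 - 603/7 = -631/7 ≈ -90.143)
N(V) = 4 (N(V) = (-2)² = 4)
(399*(-6) + U)/(N(-21) - 4446) = (399*(-6) - 631/7)/(4 - 4446) = (-2394 - 631/7)/(-4442) = -17389/7*(-1/4442) = 17389/31094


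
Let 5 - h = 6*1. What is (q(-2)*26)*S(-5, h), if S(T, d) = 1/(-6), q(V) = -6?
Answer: 26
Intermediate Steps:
h = -1 (h = 5 - 6 = -1)
S(T, d) = -⅙
(q(-2)*26)*S(-5, h) = -6*26*(-⅙) = -156*(-⅙) = 26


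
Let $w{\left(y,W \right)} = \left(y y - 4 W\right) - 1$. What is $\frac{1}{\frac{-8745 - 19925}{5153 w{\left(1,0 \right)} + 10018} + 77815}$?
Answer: $\frac{5009}{389761000} \approx 1.2851 \cdot 10^{-5}$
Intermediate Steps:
$w{\left(y,W \right)} = -1 + y^{2} - 4 W$ ($w{\left(y,W \right)} = \left(y^{2} - 4 W\right) - 1 = -1 + y^{2} - 4 W$)
$\frac{1}{\frac{-8745 - 19925}{5153 w{\left(1,0 \right)} + 10018} + 77815} = \frac{1}{\frac{-8745 - 19925}{5153 \left(-1 + 1^{2} - 0\right) + 10018} + 77815} = \frac{1}{- \frac{28670}{5153 \left(-1 + 1 + 0\right) + 10018} + 77815} = \frac{1}{- \frac{28670}{5153 \cdot 0 + 10018} + 77815} = \frac{1}{- \frac{28670}{0 + 10018} + 77815} = \frac{1}{- \frac{28670}{10018} + 77815} = \frac{1}{\left(-28670\right) \frac{1}{10018} + 77815} = \frac{1}{- \frac{14335}{5009} + 77815} = \frac{1}{\frac{389761000}{5009}} = \frac{5009}{389761000}$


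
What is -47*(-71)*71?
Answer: 236927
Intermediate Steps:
-47*(-71)*71 = -(-3337)*71 = -1*(-236927) = 236927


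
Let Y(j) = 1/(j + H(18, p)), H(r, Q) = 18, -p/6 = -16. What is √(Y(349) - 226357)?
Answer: I*√30487797606/367 ≈ 475.77*I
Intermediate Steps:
p = 96 (p = -6*(-16) = 96)
Y(j) = 1/(18 + j) (Y(j) = 1/(j + 18) = 1/(18 + j))
√(Y(349) - 226357) = √(1/(18 + 349) - 226357) = √(1/367 - 226357) = √(-83073018/367) = I*√30487797606/367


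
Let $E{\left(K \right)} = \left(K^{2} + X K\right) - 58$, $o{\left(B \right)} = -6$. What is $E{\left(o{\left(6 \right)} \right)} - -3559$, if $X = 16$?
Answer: $3441$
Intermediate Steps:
$E{\left(K \right)} = -58 + K^{2} + 16 K$ ($E{\left(K \right)} = \left(K^{2} + 16 K\right) - 58 = -58 + K^{2} + 16 K$)
$E{\left(o{\left(6 \right)} \right)} - -3559 = \left(-58 + \left(-6\right)^{2} + 16 \left(-6\right)\right) - -3559 = \left(-58 + 36 - 96\right) + 3559 = -118 + 3559 = 3441$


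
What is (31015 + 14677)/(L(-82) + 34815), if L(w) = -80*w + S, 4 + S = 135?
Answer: 22846/20753 ≈ 1.1009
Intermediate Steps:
S = 131 (S = -4 + 135 = 131)
L(w) = 131 - 80*w (L(w) = -80*w + 131 = 131 - 80*w)
(31015 + 14677)/(L(-82) + 34815) = (31015 + 14677)/((131 - 80*(-82)) + 34815) = 45692/((131 + 6560) + 34815) = 45692/(6691 + 34815) = 45692/41506 = 45692*(1/41506) = 22846/20753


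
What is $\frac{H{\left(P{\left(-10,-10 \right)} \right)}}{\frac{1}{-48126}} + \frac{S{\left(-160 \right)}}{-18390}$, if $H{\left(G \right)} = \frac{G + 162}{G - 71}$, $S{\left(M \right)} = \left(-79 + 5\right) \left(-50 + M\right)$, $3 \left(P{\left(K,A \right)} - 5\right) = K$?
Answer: $\frac{557115389}{4904} \approx 1.136 \cdot 10^{5}$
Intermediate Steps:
$P{\left(K,A \right)} = 5 + \frac{K}{3}$
$S{\left(M \right)} = 3700 - 74 M$ ($S{\left(M \right)} = - 74 \left(-50 + M\right) = 3700 - 74 M$)
$H{\left(G \right)} = \frac{162 + G}{-71 + G}$
$\frac{H{\left(P{\left(-10,-10 \right)} \right)}}{\frac{1}{-48126}} + \frac{S{\left(-160 \right)}}{-18390} = \frac{\frac{1}{-71 + \left(5 + \frac{1}{3} \left(-10\right)\right)} \left(162 + \left(5 + \frac{1}{3} \left(-10\right)\right)\right)}{\frac{1}{-48126}} + \frac{3700 - -11840}{-18390} = \frac{\frac{1}{-71 + \left(5 - \frac{10}{3}\right)} \left(162 + \left(5 - \frac{10}{3}\right)\right)}{- \frac{1}{48126}} + \left(3700 + 11840\right) \left(- \frac{1}{18390}\right) = \frac{162 + \frac{5}{3}}{-71 + \frac{5}{3}} \left(-48126\right) + 15540 \left(- \frac{1}{18390}\right) = \frac{1}{- \frac{208}{3}} \cdot \frac{491}{3} \left(-48126\right) - \frac{518}{613} = \left(- \frac{3}{208}\right) \frac{491}{3} \left(-48126\right) - \frac{518}{613} = \left(- \frac{491}{208}\right) \left(-48126\right) - \frac{518}{613} = \frac{908841}{8} - \frac{518}{613} = \frac{557115389}{4904}$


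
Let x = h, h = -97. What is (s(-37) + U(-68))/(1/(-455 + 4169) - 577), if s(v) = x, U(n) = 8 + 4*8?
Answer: 211698/2142977 ≈ 0.098787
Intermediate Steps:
x = -97
U(n) = 40 (U(n) = 8 + 32 = 40)
s(v) = -97
(s(-37) + U(-68))/(1/(-455 + 4169) - 577) = (-97 + 40)/(1/(-455 + 4169) - 577) = -57/(1/3714 - 577) = -57/(-2142977/3714) = -57*(-3714/2142977) = 211698/2142977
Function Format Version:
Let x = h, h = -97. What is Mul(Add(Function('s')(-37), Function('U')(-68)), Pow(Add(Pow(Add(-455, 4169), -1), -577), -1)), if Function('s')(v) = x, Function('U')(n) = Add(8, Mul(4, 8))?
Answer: Rational(211698, 2142977) ≈ 0.098787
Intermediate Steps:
x = -97
Function('U')(n) = 40 (Function('U')(n) = Add(8, 32) = 40)
Function('s')(v) = -97
Mul(Add(Function('s')(-37), Function('U')(-68)), Pow(Add(Pow(Add(-455, 4169), -1), -577), -1)) = Mul(Add(-97, 40), Pow(Add(Pow(Add(-455, 4169), -1), -577), -1)) = Mul(-57, Pow(Add(Pow(3714, -1), -577), -1)) = Mul(-57, Pow(Add(Rational(1, 3714), -577), -1)) = Mul(-57, Pow(Rational(-2142977, 3714), -1)) = Mul(-57, Rational(-3714, 2142977)) = Rational(211698, 2142977)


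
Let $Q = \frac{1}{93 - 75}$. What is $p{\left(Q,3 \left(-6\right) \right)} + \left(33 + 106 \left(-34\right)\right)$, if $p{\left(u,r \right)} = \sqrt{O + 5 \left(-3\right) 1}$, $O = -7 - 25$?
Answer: $-3571 + i \sqrt{47} \approx -3571.0 + 6.8557 i$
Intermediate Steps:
$Q = \frac{1}{18} \approx 0.055556$
$O = -32$
$p{\left(u,r \right)} = i \sqrt{47}$ ($p{\left(u,r \right)} = \sqrt{-32 + 5 \left(-3\right) 1} = \sqrt{-32 - 15} = \sqrt{-47} = i \sqrt{47}$)
$p{\left(Q,3 \left(-6\right) \right)} + \left(33 + 106 \left(-34\right)\right) = i \sqrt{47} + \left(33 + 106 \left(-34\right)\right) = i \sqrt{47} + \left(33 - 3604\right) = i \sqrt{47} - 3571 = -3571 + i \sqrt{47}$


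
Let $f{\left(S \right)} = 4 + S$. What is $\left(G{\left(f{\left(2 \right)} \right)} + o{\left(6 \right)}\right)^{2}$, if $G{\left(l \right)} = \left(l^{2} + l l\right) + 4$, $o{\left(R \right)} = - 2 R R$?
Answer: $16$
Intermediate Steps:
$o{\left(R \right)} = - 2 R^{2}$
$G{\left(l \right)} = 4 + 2 l^{2}$ ($G{\left(l \right)} = \left(l^{2} + l^{2}\right) + 4 = 2 l^{2} + 4 = 4 + 2 l^{2}$)
$\left(G{\left(f{\left(2 \right)} \right)} + o{\left(6 \right)}\right)^{2} = \left(\left(4 + 2 \left(4 + 2\right)^{2}\right) - 2 \cdot 6^{2}\right)^{2} = \left(\left(4 + 2 \cdot 6^{2}\right) - 72\right)^{2} = \left(\left(4 + 2 \cdot 36\right) - 72\right)^{2} = \left(\left(4 + 72\right) - 72\right)^{2} = \left(76 - 72\right)^{2} = 4^{2} = 16$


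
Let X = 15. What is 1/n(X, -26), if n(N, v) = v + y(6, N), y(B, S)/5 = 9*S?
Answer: 1/649 ≈ 0.0015408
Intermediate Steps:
y(B, S) = 45*S (y(B, S) = 5*(9*S) = 45*S)
n(N, v) = v + 45*N
1/n(X, -26) = 1/(-26 + 45*15) = 1/(-26 + 675) = 1/649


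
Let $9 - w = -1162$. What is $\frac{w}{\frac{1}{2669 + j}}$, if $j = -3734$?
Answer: $-1247115$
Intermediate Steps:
$w = 1171$ ($w = 9 - -1162 = 9 + 1162 = 1171$)
$\frac{w}{\frac{1}{2669 + j}} = \frac{1171}{\frac{1}{2669 - 3734}} = \frac{1171}{\frac{1}{-1065}} = \frac{1171}{- \frac{1}{1065}} = 1171 \left(-1065\right) = -1247115$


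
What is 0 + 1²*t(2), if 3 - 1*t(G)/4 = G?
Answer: 4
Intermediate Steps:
t(G) = 12 - 4*G
0 + 1²*t(2) = 0 + 1²*(12 - 4*2) = 0 + 1*(12 - 8) = 0 + 1*4 = 0 + 4 = 4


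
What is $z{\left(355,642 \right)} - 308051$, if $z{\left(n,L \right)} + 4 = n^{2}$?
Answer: $-182030$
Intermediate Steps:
$z{\left(n,L \right)} = -4 + n^{2}$
$z{\left(355,642 \right)} - 308051 = \left(-4 + 355^{2}\right) - 308051 = \left(-4 + 126025\right) - 308051 = 126021 - 308051 = -182030$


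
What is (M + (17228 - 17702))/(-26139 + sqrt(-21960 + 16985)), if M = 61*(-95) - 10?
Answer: 164126781/683252296 + 31395*I*sqrt(199)/683252296 ≈ 0.24021 + 0.00064819*I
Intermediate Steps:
M = -5805 (M = -5795 - 10 = -5805)
(M + (17228 - 17702))/(-26139 + sqrt(-21960 + 16985)) = (-5805 + (17228 - 17702))/(-26139 + sqrt(-21960 + 16985)) = (-5805 - 474)/(-26139 + sqrt(-4975)) = -6279/(-26139 + 5*I*sqrt(199))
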